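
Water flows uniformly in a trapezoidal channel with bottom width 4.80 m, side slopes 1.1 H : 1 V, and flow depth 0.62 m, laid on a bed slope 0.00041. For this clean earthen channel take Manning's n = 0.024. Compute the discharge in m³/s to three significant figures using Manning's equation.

A = (b + z·y)·y = (4.80 + 1.1×0.62)×0.62 = 3.399 m²
P = b + 2y√(1+z²) = 4.80 + 2×0.62×√(1+1.1²) = 6.643 m
R = A/P = 3.399/6.643 = 0.5116 m
Q = (1/n)·A·R^(2/3)·S^(1/2) = (1/0.024) × 3.399 × 0.5116^(2/3) × 0.00041^(1/2) = 1.834 m³/s

1.83 m³/s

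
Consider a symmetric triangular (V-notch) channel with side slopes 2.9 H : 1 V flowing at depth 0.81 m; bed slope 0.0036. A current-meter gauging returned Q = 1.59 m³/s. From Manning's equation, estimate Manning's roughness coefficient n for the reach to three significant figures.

0.0379

A = z·y² = 2.9×0.81² = 1.903 m²
P = 2y√(1+z²) = 2×0.81×√(1+2.9²) = 4.969 m
R = A/P = 1.903/4.969 = 0.3829 m
n = (1/Q)·A·R^(2/3)·S^(1/2) = (1/1.59) × 1.903 × 0.5273 × 0.06000 = 0.03786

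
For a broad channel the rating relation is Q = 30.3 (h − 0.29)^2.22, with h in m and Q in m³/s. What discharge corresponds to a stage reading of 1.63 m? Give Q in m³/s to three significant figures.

58.0 m³/s

Q = 30.3 × (1.63 − 0.29)^2.22 = 30.3 × 1.34^2.22 = 58.03 m³/s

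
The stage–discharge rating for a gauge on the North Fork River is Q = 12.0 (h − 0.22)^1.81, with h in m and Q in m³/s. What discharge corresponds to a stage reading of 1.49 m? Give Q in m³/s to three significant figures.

Q = 12.0 × (1.49 − 0.22)^1.81 = 12.0 × 1.27^1.81 = 18.50 m³/s

18.5 m³/s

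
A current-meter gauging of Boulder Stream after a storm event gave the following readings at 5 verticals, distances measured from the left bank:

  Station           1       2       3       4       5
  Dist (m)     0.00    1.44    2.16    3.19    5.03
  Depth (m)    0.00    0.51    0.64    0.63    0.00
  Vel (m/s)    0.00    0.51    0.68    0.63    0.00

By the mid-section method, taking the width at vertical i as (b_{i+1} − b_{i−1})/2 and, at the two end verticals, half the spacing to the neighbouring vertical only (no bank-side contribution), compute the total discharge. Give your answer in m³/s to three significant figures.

1.23 m³/s

w_2 = (2.16 − 0.00)/2 = 1.08 m; q_2 = 0.51 × 0.51 × 1.08 = 0.2809 m³/s
w_3 = (3.19 − 1.44)/2 = 0.875 m; q_3 = 0.68 × 0.64 × 0.875 = 0.3808 m³/s
w_4 = (5.03 − 2.16)/2 = 1.435 m; q_4 = 0.63 × 0.63 × 1.435 = 0.5696 m³/s
Stations 1, 5 contribute zero (depth or velocity is 0).
Q = Σ qᵢ = 1.231 m³/s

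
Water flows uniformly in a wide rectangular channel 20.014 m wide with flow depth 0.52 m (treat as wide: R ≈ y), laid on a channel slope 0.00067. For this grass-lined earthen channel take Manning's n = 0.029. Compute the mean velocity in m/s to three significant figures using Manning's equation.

0.577 m/s

A = b·y = 20.014 × 0.52 = 10.41 m²
Wide channel: R ≈ y = 0.52 m
Q = (1/n)·A·R^(2/3)·S^(1/2) = (1/0.029) × 10.41 × 0.5200^(2/3) × 0.00067^(1/2) = 6.007 m³/s
V = Q/A = 6.007/10.41 = 0.5772 m/s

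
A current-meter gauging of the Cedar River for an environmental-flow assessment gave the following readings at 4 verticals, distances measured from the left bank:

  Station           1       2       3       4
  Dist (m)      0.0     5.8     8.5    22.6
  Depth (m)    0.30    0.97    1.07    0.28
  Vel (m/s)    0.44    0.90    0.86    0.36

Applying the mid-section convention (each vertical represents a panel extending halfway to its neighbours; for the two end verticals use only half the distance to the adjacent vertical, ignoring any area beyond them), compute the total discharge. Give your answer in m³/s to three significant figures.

w_1 = (5.8 − 0.0)/2 = 2.9 m; q_1 = 0.44 × 0.30 × 2.9 = 0.3828 m³/s
w_2 = (8.5 − 0.0)/2 = 4.25 m; q_2 = 0.90 × 0.97 × 4.25 = 3.710 m³/s
w_3 = (22.6 − 5.8)/2 = 8.4 m; q_3 = 0.86 × 1.07 × 8.4 = 7.730 m³/s
w_4 = (22.6 − 8.5)/2 = 7.05 m; q_4 = 0.36 × 0.28 × 7.05 = 0.7106 m³/s
Q = Σ qᵢ = 12.53 m³/s

12.5 m³/s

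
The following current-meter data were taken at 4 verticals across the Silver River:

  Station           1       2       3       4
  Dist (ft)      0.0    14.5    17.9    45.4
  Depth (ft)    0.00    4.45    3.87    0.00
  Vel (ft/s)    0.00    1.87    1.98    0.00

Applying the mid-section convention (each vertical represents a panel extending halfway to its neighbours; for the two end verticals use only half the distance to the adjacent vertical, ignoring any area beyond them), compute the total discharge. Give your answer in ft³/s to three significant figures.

w_2 = (17.9 − 0.0)/2 = 8.95 ft; q_2 = 1.87 × 4.45 × 8.95 = 74.48 ft³/s
w_3 = (45.4 − 14.5)/2 = 15.45 ft; q_3 = 1.98 × 3.87 × 15.45 = 118.4 ft³/s
Stations 1, 4 contribute zero (depth or velocity is 0).
Q = Σ qᵢ = 192.9 ft³/s

193 ft³/s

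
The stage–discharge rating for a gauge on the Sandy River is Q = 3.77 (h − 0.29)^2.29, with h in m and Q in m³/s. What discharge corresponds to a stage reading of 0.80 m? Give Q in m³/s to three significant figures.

Q = 3.77 × (0.80 − 0.29)^2.29 = 3.77 × 0.51^2.29 = 0.8066 m³/s

0.807 m³/s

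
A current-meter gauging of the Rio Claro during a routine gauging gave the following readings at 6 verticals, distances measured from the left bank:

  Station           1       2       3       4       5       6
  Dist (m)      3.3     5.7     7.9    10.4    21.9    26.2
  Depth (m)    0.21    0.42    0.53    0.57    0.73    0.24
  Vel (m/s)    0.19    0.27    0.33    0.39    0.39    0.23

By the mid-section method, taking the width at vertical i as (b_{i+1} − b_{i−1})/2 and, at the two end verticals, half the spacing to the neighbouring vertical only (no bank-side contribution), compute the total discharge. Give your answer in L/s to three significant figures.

w_1 = (5.7 − 3.3)/2 = 1.2 m; q_1 = 0.19 × 0.21 × 1.2 = 0.04788 m³/s
w_2 = (7.9 − 3.3)/2 = 2.3 m; q_2 = 0.27 × 0.42 × 2.3 = 0.2608 m³/s
w_3 = (10.4 − 5.7)/2 = 2.35 m; q_3 = 0.33 × 0.53 × 2.35 = 0.4110 m³/s
w_4 = (21.9 − 7.9)/2 = 7 m; q_4 = 0.39 × 0.57 × 7 = 1.556 m³/s
w_5 = (26.2 − 10.4)/2 = 7.9 m; q_5 = 0.39 × 0.73 × 7.9 = 2.249 m³/s
w_6 = (26.2 − 21.9)/2 = 2.15 m; q_6 = 0.23 × 0.24 × 2.15 = 0.1187 m³/s
Q = Σ qᵢ = 4.644 m³/s
= 4.644 × 1000 = 4644 L/s

4640 L/s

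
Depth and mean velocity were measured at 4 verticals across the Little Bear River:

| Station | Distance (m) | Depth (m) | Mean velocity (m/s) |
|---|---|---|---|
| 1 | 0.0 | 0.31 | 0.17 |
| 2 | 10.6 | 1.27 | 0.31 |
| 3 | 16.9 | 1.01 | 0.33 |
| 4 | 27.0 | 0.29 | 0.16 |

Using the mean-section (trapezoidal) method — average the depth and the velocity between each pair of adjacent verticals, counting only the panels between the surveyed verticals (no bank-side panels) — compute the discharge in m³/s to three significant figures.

5.92 m³/s

Panel 1-2: Δb = 10.6 m, d̄ = (0.31+1.27)/2 = 0.79, v̄ = (0.17+0.31)/2 = 0.24 → q = 10.6×0.79×0.24 = 2.010 m³/s
Panel 2-3: Δb = 6.3 m, d̄ = (1.27+1.01)/2 = 1.14, v̄ = (0.31+0.33)/2 = 0.32 → q = 6.3×1.14×0.32 = 2.298 m³/s
Panel 3-4: Δb = 10.1 m, d̄ = (1.01+0.29)/2 = 0.65, v̄ = (0.33+0.16)/2 = 0.245 → q = 10.1×0.65×0.245 = 1.608 m³/s
Q = Σ q = 5.916 m³/s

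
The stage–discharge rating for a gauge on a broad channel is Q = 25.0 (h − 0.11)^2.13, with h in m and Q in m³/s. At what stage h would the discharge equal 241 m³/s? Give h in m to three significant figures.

h − h₀ = (Q/C)^(1/b) = (241/25.0)^(1/2.13) = 2.897 m
h = 0.11 + 2.897 = 3.007 m

3.01 m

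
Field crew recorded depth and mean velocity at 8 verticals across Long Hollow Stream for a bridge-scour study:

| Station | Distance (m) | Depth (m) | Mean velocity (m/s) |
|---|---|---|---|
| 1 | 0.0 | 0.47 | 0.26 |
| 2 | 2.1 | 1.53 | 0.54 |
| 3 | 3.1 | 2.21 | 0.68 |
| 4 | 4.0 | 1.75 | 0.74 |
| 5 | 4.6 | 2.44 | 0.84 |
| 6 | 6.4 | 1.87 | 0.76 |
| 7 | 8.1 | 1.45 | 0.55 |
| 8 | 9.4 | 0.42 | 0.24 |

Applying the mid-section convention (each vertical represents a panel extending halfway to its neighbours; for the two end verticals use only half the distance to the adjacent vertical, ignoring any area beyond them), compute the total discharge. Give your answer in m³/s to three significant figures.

w_1 = (2.1 − 0.0)/2 = 1.05 m; q_1 = 0.26 × 0.47 × 1.05 = 0.1283 m³/s
w_2 = (3.1 − 0.0)/2 = 1.55 m; q_2 = 0.54 × 1.53 × 1.55 = 1.281 m³/s
w_3 = (4.0 − 2.1)/2 = 0.95 m; q_3 = 0.68 × 2.21 × 0.95 = 1.428 m³/s
w_4 = (4.6 − 3.1)/2 = 0.75 m; q_4 = 0.74 × 1.75 × 0.75 = 0.9713 m³/s
w_5 = (6.4 − 4.0)/2 = 1.2 m; q_5 = 0.84 × 2.44 × 1.2 = 2.460 m³/s
w_6 = (8.1 − 4.6)/2 = 1.75 m; q_6 = 0.76 × 1.87 × 1.75 = 2.487 m³/s
w_7 = (9.4 − 6.4)/2 = 1.5 m; q_7 = 0.55 × 1.45 × 1.5 = 1.196 m³/s
w_8 = (9.4 − 8.1)/2 = 0.65 m; q_8 = 0.24 × 0.42 × 0.65 = 0.06552 m³/s
Q = Σ qᵢ = 10.02 m³/s

10.0 m³/s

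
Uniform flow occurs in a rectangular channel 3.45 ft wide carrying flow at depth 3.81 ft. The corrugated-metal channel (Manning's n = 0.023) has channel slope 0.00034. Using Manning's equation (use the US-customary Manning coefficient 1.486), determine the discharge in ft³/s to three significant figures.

17.6 ft³/s

A = b·y = 3.45 × 3.81 = 13.14 ft²
P = b + 2y = 3.45 + 2×3.81 = 11.07 ft
R = A/P = 13.14/11.07 = 1.187 ft
Q = (1.486/n)·A·R^(2/3)·S^(1/2) = (1.486/0.023) × 13.14 × 1.187^(2/3) × 0.00034^(1/2) = 17.56 ft³/s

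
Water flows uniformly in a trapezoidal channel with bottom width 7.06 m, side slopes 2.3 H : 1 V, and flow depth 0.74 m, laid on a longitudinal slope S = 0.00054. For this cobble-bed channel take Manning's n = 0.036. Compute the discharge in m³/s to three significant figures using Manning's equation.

A = (b + z·y)·y = (7.06 + 2.3×0.74)×0.74 = 6.484 m²
P = b + 2y√(1+z²) = 7.06 + 2×0.74×√(1+2.3²) = 10.77 m
R = A/P = 6.484/10.77 = 0.6019 m
Q = (1/n)·A·R^(2/3)·S^(1/2) = (1/0.036) × 6.484 × 0.6019^(2/3) × 0.00054^(1/2) = 2.984 m³/s

2.98 m³/s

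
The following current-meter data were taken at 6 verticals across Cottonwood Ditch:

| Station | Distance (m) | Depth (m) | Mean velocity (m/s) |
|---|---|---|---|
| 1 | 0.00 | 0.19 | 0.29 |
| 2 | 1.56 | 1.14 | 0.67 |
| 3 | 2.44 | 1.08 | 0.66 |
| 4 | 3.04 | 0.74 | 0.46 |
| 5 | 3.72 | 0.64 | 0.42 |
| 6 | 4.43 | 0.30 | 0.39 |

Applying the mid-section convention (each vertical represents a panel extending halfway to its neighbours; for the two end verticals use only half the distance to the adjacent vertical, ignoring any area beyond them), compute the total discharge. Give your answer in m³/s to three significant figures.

w_1 = (1.56 − 0.00)/2 = 0.78 m; q_1 = 0.29 × 0.19 × 0.78 = 0.04298 m³/s
w_2 = (2.44 − 0.00)/2 = 1.22 m; q_2 = 0.67 × 1.14 × 1.22 = 0.9318 m³/s
w_3 = (3.04 − 1.56)/2 = 0.74 m; q_3 = 0.66 × 1.08 × 0.74 = 0.5275 m³/s
w_4 = (3.72 − 2.44)/2 = 0.64 m; q_4 = 0.46 × 0.74 × 0.64 = 0.2179 m³/s
w_5 = (4.43 − 3.04)/2 = 0.695 m; q_5 = 0.42 × 0.64 × 0.695 = 0.1868 m³/s
w_6 = (4.43 − 3.72)/2 = 0.355 m; q_6 = 0.39 × 0.30 × 0.355 = 0.04154 m³/s
Q = Σ qᵢ = 1.948 m³/s

1.95 m³/s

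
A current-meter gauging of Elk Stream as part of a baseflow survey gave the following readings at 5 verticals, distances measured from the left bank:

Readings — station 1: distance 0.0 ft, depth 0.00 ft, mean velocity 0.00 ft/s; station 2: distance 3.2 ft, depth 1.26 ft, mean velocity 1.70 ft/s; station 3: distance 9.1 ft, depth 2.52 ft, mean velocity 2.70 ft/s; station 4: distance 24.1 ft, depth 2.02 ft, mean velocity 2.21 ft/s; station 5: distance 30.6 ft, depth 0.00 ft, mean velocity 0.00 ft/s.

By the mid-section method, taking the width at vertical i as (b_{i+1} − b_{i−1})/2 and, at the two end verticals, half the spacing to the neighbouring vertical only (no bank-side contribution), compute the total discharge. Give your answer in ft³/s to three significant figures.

w_2 = (9.1 − 0.0)/2 = 4.55 ft; q_2 = 1.70 × 1.26 × 4.55 = 9.746 ft³/s
w_3 = (24.1 − 3.2)/2 = 10.45 ft; q_3 = 2.70 × 2.52 × 10.45 = 71.10 ft³/s
w_4 = (30.6 − 9.1)/2 = 10.75 ft; q_4 = 2.21 × 2.02 × 10.75 = 47.99 ft³/s
Stations 1, 5 contribute zero (depth or velocity is 0).
Q = Σ qᵢ = 128.8 ft³/s

129 ft³/s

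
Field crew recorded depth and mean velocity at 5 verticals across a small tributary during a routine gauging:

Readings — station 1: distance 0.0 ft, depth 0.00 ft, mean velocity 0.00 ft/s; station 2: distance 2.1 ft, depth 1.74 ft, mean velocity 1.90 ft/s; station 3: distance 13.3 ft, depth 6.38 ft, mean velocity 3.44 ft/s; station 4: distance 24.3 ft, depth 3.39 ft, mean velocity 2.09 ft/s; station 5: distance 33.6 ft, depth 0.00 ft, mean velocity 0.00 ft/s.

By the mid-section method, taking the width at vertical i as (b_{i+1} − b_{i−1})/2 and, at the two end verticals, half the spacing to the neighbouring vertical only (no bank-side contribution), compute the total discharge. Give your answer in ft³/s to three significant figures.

338 ft³/s

w_2 = (13.3 − 0.0)/2 = 6.65 ft; q_2 = 1.90 × 1.74 × 6.65 = 21.98 ft³/s
w_3 = (24.3 − 2.1)/2 = 11.1 ft; q_3 = 3.44 × 6.38 × 11.1 = 243.6 ft³/s
w_4 = (33.6 − 13.3)/2 = 10.15 ft; q_4 = 2.09 × 3.39 × 10.15 = 71.91 ft³/s
Stations 1, 5 contribute zero (depth or velocity is 0).
Q = Σ qᵢ = 337.5 ft³/s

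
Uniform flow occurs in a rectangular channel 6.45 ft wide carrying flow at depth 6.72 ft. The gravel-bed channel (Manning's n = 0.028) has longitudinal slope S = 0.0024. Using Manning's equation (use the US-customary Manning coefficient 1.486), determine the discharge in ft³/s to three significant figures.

A = b·y = 6.45 × 6.72 = 43.34 ft²
P = b + 2y = 6.45 + 2×6.72 = 19.89 ft
R = A/P = 43.34/19.89 = 2.179 ft
Q = (1.486/n)·A·R^(2/3)·S^(1/2) = (1.486/0.028) × 43.34 × 2.179^(2/3) × 0.0024^(1/2) = 189.4 ft³/s

189 ft³/s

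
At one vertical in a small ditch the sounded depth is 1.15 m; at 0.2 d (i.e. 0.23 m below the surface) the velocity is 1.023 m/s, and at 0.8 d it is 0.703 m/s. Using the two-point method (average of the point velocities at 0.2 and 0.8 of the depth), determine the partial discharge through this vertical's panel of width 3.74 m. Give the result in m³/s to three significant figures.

3.71 m³/s

v̄ = (1.023 + 0.703) / 2 = 0.8630 m/s
q = v̄ × d × w = 0.8630 × 1.15 × 3.74 = 3.712 m³/s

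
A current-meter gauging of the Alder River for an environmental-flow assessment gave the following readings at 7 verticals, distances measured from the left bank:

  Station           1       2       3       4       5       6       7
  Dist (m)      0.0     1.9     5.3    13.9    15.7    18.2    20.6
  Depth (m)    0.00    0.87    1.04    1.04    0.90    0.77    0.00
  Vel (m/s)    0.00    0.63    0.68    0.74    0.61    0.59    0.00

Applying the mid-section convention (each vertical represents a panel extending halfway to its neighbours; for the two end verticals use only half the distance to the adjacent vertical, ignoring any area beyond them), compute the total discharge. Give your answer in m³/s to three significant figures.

w_2 = (5.3 − 0.0)/2 = 2.65 m; q_2 = 0.63 × 0.87 × 2.65 = 1.452 m³/s
w_3 = (13.9 − 1.9)/2 = 6 m; q_3 = 0.68 × 1.04 × 6 = 4.243 m³/s
w_4 = (15.7 − 5.3)/2 = 5.2 m; q_4 = 0.74 × 1.04 × 5.2 = 4.002 m³/s
w_5 = (18.2 − 13.9)/2 = 2.15 m; q_5 = 0.61 × 0.90 × 2.15 = 1.180 m³/s
w_6 = (20.6 − 15.7)/2 = 2.45 m; q_6 = 0.59 × 0.77 × 2.45 = 1.113 m³/s
Stations 1, 7 contribute zero (depth or velocity is 0).
Q = Σ qᵢ = 11.99 m³/s

12.0 m³/s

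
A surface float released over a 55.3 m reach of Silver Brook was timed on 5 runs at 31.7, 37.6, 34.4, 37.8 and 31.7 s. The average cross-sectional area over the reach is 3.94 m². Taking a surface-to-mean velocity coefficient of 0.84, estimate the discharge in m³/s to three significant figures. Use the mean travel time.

t̄ = (31.7 + 37.6 + 34.4 + 37.8 + 31.7) / 5 = 34.64 s
v_surface = L / t̄ = 55.3 / 34.64 = 1.596 m/s
v_mean = 0.84 × 1.596 = 1.341 m/s
Q = A × v_mean = 3.94 × 1.341 = 5.284 m³/s

5.28 m³/s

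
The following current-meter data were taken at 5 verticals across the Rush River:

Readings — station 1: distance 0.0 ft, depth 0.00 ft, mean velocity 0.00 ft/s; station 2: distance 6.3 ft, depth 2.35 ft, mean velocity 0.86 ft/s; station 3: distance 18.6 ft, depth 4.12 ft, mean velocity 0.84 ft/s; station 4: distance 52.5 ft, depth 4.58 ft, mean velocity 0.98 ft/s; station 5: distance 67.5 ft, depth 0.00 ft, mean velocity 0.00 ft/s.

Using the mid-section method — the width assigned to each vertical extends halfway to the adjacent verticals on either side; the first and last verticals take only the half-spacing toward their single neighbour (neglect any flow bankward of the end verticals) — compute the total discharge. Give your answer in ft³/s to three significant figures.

w_2 = (18.6 − 0.0)/2 = 9.3 ft; q_2 = 0.86 × 2.35 × 9.3 = 18.80 ft³/s
w_3 = (52.5 − 6.3)/2 = 23.1 ft; q_3 = 0.84 × 4.12 × 23.1 = 79.94 ft³/s
w_4 = (67.5 − 18.6)/2 = 24.45 ft; q_4 = 0.98 × 4.58 × 24.45 = 109.7 ft³/s
Stations 1, 5 contribute zero (depth or velocity is 0).
Q = Σ qᵢ = 208.5 ft³/s

208 ft³/s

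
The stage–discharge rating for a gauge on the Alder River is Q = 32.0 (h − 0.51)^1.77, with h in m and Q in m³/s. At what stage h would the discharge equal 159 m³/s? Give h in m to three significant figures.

h − h₀ = (Q/C)^(1/b) = (159/32.0)^(1/1.77) = 2.474 m
h = 0.51 + 2.474 = 2.984 m

2.98 m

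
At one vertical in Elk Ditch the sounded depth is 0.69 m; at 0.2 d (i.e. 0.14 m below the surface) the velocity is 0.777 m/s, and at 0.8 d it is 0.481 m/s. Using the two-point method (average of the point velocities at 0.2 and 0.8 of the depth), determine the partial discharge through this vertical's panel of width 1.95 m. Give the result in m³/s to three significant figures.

0.846 m³/s

v̄ = (0.777 + 0.481) / 2 = 0.6290 m/s
q = v̄ × d × w = 0.6290 × 0.69 × 1.95 = 0.8463 m³/s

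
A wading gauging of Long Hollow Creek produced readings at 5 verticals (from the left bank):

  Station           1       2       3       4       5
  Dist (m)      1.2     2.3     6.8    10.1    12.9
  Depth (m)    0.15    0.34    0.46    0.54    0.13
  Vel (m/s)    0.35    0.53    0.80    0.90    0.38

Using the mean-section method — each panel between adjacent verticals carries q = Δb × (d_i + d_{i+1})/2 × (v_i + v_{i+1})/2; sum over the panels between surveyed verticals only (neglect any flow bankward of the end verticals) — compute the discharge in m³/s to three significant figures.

Panel 1-2: Δb = 1.1 m, d̄ = (0.15+0.34)/2 = 0.245, v̄ = (0.35+0.53)/2 = 0.44 → q = 1.1×0.245×0.44 = 0.1186 m³/s
Panel 2-3: Δb = 4.5 m, d̄ = (0.34+0.46)/2 = 0.4, v̄ = (0.53+0.80)/2 = 0.665 → q = 4.5×0.4×0.665 = 1.197 m³/s
Panel 3-4: Δb = 3.3 m, d̄ = (0.46+0.54)/2 = 0.5, v̄ = (0.80+0.90)/2 = 0.85 → q = 3.3×0.5×0.85 = 1.403 m³/s
Panel 4-5: Δb = 2.8 m, d̄ = (0.54+0.13)/2 = 0.335, v̄ = (0.90+0.38)/2 = 0.64 → q = 2.8×0.335×0.64 = 0.6003 m³/s
Q = Σ q = 3.318 m³/s

3.32 m³/s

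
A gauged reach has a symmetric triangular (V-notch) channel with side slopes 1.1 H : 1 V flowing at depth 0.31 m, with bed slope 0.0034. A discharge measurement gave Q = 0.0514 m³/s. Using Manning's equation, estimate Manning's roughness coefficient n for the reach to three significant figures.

0.0283

A = z·y² = 1.1×0.31² = 0.1057 m²
P = 2y√(1+z²) = 2×0.31×√(1+1.1²) = 0.9217 m
R = A/P = 0.1057/0.9217 = 0.1147 m
n = (1/Q)·A·R^(2/3)·S^(1/2) = (1/0.0514) × 0.1057 × 0.2361 × 0.05831 = 0.02831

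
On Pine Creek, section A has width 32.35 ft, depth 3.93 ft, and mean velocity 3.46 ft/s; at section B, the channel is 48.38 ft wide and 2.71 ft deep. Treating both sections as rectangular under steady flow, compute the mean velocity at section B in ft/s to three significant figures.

Q = A₁V₁ = (32.35×3.93) × 3.46 = 439.9 ft³/s
A₂ = 48.38 × 2.71 = 131.1 ft²
V₂ = Q/A₂ = 439.9/131.1 = 3.355 ft/s

3.36 ft/s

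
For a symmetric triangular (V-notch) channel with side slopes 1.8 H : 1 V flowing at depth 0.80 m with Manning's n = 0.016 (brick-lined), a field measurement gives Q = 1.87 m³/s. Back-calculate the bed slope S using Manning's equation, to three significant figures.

0.00274

A = z·y² = 1.8×0.80² = 1.152 m²
P = 2y√(1+z²) = 2×0.80×√(1+1.8²) = 3.295 m
R = A/P = 1.152/3.295 = 0.3497 m
S = (Q·n / (1·A·R^(2/3)))² = (1.87×0.016 / (1×1.152×0.4963))² = 0.002738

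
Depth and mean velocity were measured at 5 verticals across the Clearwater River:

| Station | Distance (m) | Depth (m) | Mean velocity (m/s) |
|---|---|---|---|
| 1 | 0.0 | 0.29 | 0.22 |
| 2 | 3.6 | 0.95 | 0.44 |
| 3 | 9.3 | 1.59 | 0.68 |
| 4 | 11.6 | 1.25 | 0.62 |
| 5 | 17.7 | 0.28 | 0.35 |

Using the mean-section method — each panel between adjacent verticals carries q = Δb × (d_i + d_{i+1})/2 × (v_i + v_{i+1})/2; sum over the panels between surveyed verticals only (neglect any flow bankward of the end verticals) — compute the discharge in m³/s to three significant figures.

Panel 1-2: Δb = 3.6 m, d̄ = (0.29+0.95)/2 = 0.62, v̄ = (0.22+0.44)/2 = 0.33 → q = 3.6×0.62×0.33 = 0.7366 m³/s
Panel 2-3: Δb = 5.7 m, d̄ = (0.95+1.59)/2 = 1.27, v̄ = (0.44+0.68)/2 = 0.56 → q = 5.7×1.27×0.56 = 4.054 m³/s
Panel 3-4: Δb = 2.3 m, d̄ = (1.59+1.25)/2 = 1.42, v̄ = (0.68+0.62)/2 = 0.65 → q = 2.3×1.42×0.65 = 2.123 m³/s
Panel 4-5: Δb = 6.1 m, d̄ = (1.25+0.28)/2 = 0.765, v̄ = (0.62+0.35)/2 = 0.485 → q = 6.1×0.765×0.485 = 2.263 m³/s
Q = Σ q = 9.177 m³/s

9.18 m³/s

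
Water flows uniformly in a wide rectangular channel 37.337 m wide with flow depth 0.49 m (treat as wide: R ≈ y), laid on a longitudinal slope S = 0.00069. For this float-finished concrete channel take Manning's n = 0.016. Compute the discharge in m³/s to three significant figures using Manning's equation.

18.7 m³/s

A = b·y = 37.337 × 0.49 = 18.30 m²
Wide channel: R ≈ y = 0.49 m
Q = (1/n)·A·R^(2/3)·S^(1/2) = (1/0.016) × 18.30 × 0.4900^(2/3) × 0.00069^(1/2) = 18.67 m³/s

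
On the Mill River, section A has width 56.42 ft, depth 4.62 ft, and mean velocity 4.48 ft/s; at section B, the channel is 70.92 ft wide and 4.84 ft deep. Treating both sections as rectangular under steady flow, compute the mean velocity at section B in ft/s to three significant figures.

Q = A₁V₁ = (56.42×4.62) × 4.48 = 1168 ft³/s
A₂ = 70.92 × 4.84 = 343.3 ft²
V₂ = Q/A₂ = 1168/343.3 = 3.402 ft/s

3.40 ft/s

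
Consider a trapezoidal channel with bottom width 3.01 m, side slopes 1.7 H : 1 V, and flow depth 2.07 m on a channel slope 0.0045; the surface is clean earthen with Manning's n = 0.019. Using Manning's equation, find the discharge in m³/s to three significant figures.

A = (b + z·y)·y = (3.01 + 1.7×2.07)×2.07 = 13.52 m²
P = b + 2y√(1+z²) = 3.01 + 2×2.07×√(1+1.7²) = 11.18 m
R = A/P = 13.52/11.18 = 1.209 m
Q = (1/n)·A·R^(2/3)·S^(1/2) = (1/0.019) × 13.52 × 1.209^(2/3) × 0.0045^(1/2) = 54.16 m³/s

54.2 m³/s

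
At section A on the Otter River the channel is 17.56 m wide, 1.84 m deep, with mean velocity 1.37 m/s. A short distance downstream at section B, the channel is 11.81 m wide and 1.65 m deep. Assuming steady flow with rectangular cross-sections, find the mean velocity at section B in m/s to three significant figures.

Q = A₁V₁ = (17.56×1.84) × 1.37 = 44.27 m³/s
A₂ = 11.81 × 1.65 = 19.49 m²
V₂ = Q/A₂ = 44.27/19.49 = 2.272 m/s

2.27 m/s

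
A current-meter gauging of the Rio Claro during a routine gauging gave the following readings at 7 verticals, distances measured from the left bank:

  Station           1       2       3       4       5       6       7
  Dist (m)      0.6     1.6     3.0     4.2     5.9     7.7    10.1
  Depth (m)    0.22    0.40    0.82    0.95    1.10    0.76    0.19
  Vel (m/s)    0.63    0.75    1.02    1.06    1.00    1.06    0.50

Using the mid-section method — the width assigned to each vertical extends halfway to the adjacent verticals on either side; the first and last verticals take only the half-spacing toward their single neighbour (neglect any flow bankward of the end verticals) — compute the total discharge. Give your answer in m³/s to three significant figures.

w_1 = (1.6 − 0.6)/2 = 0.5 m; q_1 = 0.63 × 0.22 × 0.5 = 0.06930 m³/s
w_2 = (3.0 − 0.6)/2 = 1.2 m; q_2 = 0.75 × 0.40 × 1.2 = 0.3600 m³/s
w_3 = (4.2 − 1.6)/2 = 1.3 m; q_3 = 1.02 × 0.82 × 1.3 = 1.087 m³/s
w_4 = (5.9 − 3.0)/2 = 1.45 m; q_4 = 1.06 × 0.95 × 1.45 = 1.460 m³/s
w_5 = (7.7 − 4.2)/2 = 1.75 m; q_5 = 1.00 × 1.10 × 1.75 = 1.925 m³/s
w_6 = (10.1 − 5.9)/2 = 2.1 m; q_6 = 1.06 × 0.76 × 2.1 = 1.692 m³/s
w_7 = (10.1 − 7.7)/2 = 1.2 m; q_7 = 0.50 × 0.19 × 1.2 = 0.1140 m³/s
Q = Σ qᵢ = 6.708 m³/s

6.71 m³/s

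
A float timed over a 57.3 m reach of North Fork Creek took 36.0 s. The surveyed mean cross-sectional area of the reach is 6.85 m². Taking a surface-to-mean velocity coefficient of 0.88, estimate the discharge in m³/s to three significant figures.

v_surface = L / t̄ = 57.3 / 36 = 1.592 m/s
v_mean = 0.88 × 1.592 = 1.401 m/s
Q = A × v_mean = 6.85 × 1.401 = 9.595 m³/s

9.59 m³/s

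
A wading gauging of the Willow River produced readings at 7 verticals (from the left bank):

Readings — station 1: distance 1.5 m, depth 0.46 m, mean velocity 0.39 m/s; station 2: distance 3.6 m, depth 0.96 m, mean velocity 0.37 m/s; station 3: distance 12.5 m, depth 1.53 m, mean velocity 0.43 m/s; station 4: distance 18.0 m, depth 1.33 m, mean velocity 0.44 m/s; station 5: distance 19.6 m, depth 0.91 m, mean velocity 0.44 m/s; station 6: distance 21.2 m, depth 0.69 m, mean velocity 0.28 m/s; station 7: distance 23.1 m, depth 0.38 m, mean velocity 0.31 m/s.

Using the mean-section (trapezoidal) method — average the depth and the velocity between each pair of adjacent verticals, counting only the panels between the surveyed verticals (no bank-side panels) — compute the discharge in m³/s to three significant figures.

Panel 1-2: Δb = 2.1 m, d̄ = (0.46+0.96)/2 = 0.71, v̄ = (0.39+0.37)/2 = 0.38 → q = 2.1×0.71×0.38 = 0.5666 m³/s
Panel 2-3: Δb = 8.9 m, d̄ = (0.96+1.53)/2 = 1.245, v̄ = (0.37+0.43)/2 = 0.4 → q = 8.9×1.245×0.4 = 4.432 m³/s
Panel 3-4: Δb = 5.5 m, d̄ = (1.53+1.33)/2 = 1.43, v̄ = (0.43+0.44)/2 = 0.435 → q = 5.5×1.43×0.435 = 3.421 m³/s
Panel 4-5: Δb = 1.6 m, d̄ = (1.33+0.91)/2 = 1.12, v̄ = (0.44+0.44)/2 = 0.44 → q = 1.6×1.12×0.44 = 0.7885 m³/s
Panel 5-6: Δb = 1.6 m, d̄ = (0.91+0.69)/2 = 0.8, v̄ = (0.44+0.28)/2 = 0.36 → q = 1.6×0.8×0.36 = 0.4608 m³/s
Panel 6-7: Δb = 1.9 m, d̄ = (0.69+0.38)/2 = 0.535, v̄ = (0.28+0.31)/2 = 0.295 → q = 1.9×0.535×0.295 = 0.2999 m³/s
Q = Σ q = 9.969 m³/s

9.97 m³/s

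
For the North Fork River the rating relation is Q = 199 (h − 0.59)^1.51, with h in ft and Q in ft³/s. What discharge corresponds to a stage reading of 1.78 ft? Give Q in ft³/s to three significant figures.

259 ft³/s

Q = 199 × (1.78 − 0.59)^1.51 = 199 × 1.19^1.51 = 258.8 ft³/s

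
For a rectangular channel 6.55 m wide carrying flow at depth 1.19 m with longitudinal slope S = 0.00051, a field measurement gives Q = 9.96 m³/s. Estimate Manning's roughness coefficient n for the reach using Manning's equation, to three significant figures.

A = b·y = 6.55 × 1.19 = 7.795 m²
P = b + 2y = 6.55 + 2×1.19 = 8.930 m
R = A/P = 7.795/8.930 = 0.8728 m
n = (1/Q)·A·R^(2/3)·S^(1/2) = (1/9.96) × 7.795 × 0.9133 × 0.02258 = 0.01614

0.0161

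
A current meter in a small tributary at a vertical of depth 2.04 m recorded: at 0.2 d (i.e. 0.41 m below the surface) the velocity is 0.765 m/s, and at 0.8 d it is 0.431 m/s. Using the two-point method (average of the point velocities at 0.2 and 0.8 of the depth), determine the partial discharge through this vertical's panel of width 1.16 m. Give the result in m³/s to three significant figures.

v̄ = (0.765 + 0.431) / 2 = 0.5980 m/s
q = v̄ × d × w = 0.5980 × 2.04 × 1.16 = 1.415 m³/s

1.42 m³/s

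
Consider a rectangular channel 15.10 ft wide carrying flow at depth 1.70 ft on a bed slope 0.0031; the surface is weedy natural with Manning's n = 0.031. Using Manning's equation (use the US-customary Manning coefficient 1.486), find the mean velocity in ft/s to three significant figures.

A = b·y = 15.10 × 1.70 = 25.67 ft²
P = b + 2y = 15.10 + 2×1.70 = 18.50 ft
R = A/P = 25.67/18.50 = 1.388 ft
Q = (1.486/n)·A·R^(2/3)·S^(1/2) = (1.486/0.031) × 25.67 × 1.388^(2/3) × 0.0031^(1/2) = 85.23 ft³/s
V = Q/A = 85.23/25.67 = 3.320 ft/s

3.32 ft/s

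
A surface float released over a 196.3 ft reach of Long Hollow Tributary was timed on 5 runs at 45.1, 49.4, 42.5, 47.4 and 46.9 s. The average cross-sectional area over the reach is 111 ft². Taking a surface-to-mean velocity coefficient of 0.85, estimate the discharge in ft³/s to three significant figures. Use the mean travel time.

400 ft³/s

t̄ = (45.1 + 49.4 + 42.5 + 47.4 + 46.9) / 5 = 46.26 s
v_surface = L / t̄ = 196.3 / 46.26 = 4.243 ft/s
v_mean = 0.85 × 4.243 = 3.607 ft/s
Q = A × v_mean = 111 × 3.607 = 400.4 ft³/s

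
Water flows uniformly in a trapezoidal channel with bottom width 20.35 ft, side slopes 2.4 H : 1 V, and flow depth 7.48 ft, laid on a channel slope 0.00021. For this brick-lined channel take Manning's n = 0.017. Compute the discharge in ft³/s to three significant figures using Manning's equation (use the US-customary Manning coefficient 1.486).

1040 ft³/s

A = (b + z·y)·y = (20.35 + 2.4×7.48)×7.48 = 286.5 ft²
P = b + 2y√(1+z²) = 20.35 + 2×7.48×√(1+2.4²) = 59.25 ft
R = A/P = 286.5/59.25 = 4.836 ft
Q = (1.486/n)·A·R^(2/3)·S^(1/2) = (1.486/0.017) × 286.5 × 4.836^(2/3) × 0.00021^(1/2) = 1038 ft³/s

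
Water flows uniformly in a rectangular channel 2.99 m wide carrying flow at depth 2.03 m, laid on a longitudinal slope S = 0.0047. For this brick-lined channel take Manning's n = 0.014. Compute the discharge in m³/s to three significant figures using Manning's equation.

A = b·y = 2.99 × 2.03 = 6.070 m²
P = b + 2y = 2.99 + 2×2.03 = 7.050 m
R = A/P = 6.070/7.050 = 0.8610 m
Q = (1/n)·A·R^(2/3)·S^(1/2) = (1/0.014) × 6.070 × 0.8610^(2/3) × 0.0047^(1/2) = 26.90 m³/s

26.9 m³/s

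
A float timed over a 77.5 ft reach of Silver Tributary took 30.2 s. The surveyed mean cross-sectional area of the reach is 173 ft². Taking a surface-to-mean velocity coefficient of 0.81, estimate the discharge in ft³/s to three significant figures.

360 ft³/s

v_surface = L / t̄ = 77.5 / 30.2 = 2.566 ft/s
v_mean = 0.81 × 2.566 = 2.079 ft/s
Q = A × v_mean = 173 × 2.079 = 359.6 ft³/s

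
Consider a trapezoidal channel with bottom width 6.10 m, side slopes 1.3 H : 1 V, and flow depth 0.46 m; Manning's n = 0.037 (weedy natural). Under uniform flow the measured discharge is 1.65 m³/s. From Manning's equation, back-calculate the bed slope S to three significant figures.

0.00131

A = (b + z·y)·y = (6.10 + 1.3×0.46)×0.46 = 3.081 m²
P = b + 2y√(1+z²) = 6.10 + 2×0.46×√(1+1.3²) = 7.609 m
R = A/P = 3.081/7.609 = 0.4049 m
S = (Q·n / (1·A·R^(2/3)))² = (1.65×0.037 / (1×3.081×0.5473))² = 0.001311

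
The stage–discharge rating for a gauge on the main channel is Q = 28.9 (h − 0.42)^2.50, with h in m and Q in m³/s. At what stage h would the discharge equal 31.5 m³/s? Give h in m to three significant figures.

h − h₀ = (Q/C)^(1/b) = (31.5/28.9)^(1/2.50) = 1.035 m
h = 0.42 + 1.035 = 1.455 m

1.46 m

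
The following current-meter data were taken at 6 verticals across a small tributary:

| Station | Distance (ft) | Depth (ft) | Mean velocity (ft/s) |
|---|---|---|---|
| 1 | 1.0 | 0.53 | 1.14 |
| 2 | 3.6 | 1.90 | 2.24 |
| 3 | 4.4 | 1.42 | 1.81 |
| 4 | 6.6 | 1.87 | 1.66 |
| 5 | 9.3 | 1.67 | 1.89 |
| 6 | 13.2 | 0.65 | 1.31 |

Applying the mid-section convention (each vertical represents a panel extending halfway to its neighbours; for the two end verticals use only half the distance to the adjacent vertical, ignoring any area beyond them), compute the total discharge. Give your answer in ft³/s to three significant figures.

w_1 = (3.6 − 1.0)/2 = 1.3 ft; q_1 = 1.14 × 0.53 × 1.3 = 0.7855 ft³/s
w_2 = (4.4 − 1.0)/2 = 1.7 ft; q_2 = 2.24 × 1.90 × 1.7 = 7.235 ft³/s
w_3 = (6.6 − 3.6)/2 = 1.5 ft; q_3 = 1.81 × 1.42 × 1.5 = 3.855 ft³/s
w_4 = (9.3 − 4.4)/2 = 2.45 ft; q_4 = 1.66 × 1.87 × 2.45 = 7.605 ft³/s
w_5 = (13.2 − 6.6)/2 = 3.3 ft; q_5 = 1.89 × 1.67 × 3.3 = 10.42 ft³/s
w_6 = (13.2 − 9.3)/2 = 1.95 ft; q_6 = 1.31 × 0.65 × 1.95 = 1.660 ft³/s
Q = Σ qᵢ = 31.56 ft³/s

31.6 ft³/s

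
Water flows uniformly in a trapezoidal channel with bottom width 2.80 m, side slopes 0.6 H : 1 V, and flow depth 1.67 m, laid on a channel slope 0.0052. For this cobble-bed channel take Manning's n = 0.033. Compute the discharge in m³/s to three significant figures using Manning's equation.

A = (b + z·y)·y = (2.80 + 0.6×1.67)×1.67 = 6.349 m²
P = b + 2y√(1+z²) = 2.80 + 2×1.67×√(1+0.6²) = 6.695 m
R = A/P = 6.349/6.695 = 0.9484 m
Q = (1/n)·A·R^(2/3)·S^(1/2) = (1/0.033) × 6.349 × 0.9484^(2/3) × 0.0052^(1/2) = 13.39 m³/s

13.4 m³/s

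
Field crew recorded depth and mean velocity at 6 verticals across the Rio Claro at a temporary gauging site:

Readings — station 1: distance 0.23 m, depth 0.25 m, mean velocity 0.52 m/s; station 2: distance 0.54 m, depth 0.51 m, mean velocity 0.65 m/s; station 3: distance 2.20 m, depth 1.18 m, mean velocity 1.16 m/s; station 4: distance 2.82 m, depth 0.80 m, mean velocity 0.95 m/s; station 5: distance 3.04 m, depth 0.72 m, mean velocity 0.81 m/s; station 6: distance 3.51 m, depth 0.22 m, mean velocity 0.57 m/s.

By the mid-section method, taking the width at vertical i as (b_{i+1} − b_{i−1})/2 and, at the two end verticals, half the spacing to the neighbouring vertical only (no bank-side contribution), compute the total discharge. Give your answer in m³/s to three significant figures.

w_1 = (0.54 − 0.23)/2 = 0.155 m; q_1 = 0.52 × 0.25 × 0.155 = 0.02015 m³/s
w_2 = (2.20 − 0.23)/2 = 0.985 m; q_2 = 0.65 × 0.51 × 0.985 = 0.3265 m³/s
w_3 = (2.82 − 0.54)/2 = 1.14 m; q_3 = 1.16 × 1.18 × 1.14 = 1.560 m³/s
w_4 = (3.04 − 2.20)/2 = 0.42 m; q_4 = 0.95 × 0.80 × 0.42 = 0.3192 m³/s
w_5 = (3.51 − 2.82)/2 = 0.345 m; q_5 = 0.81 × 0.72 × 0.345 = 0.2012 m³/s
w_6 = (3.51 − 3.04)/2 = 0.235 m; q_6 = 0.57 × 0.22 × 0.235 = 0.02947 m³/s
Q = Σ qᵢ = 2.457 m³/s

2.46 m³/s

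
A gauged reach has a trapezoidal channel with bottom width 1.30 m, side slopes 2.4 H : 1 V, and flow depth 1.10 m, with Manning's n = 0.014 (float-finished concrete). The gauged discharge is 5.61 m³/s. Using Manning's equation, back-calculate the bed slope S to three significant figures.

A = (b + z·y)·y = (1.30 + 2.4×1.10)×1.10 = 4.334 m²
P = b + 2y√(1+z²) = 1.30 + 2×1.10×√(1+2.4²) = 7.020 m
R = A/P = 4.334/7.020 = 0.6174 m
S = (Q·n / (1·A·R^(2/3)))² = (5.61×0.014 / (1×4.334×0.7250))² = 0.0006247

0.000625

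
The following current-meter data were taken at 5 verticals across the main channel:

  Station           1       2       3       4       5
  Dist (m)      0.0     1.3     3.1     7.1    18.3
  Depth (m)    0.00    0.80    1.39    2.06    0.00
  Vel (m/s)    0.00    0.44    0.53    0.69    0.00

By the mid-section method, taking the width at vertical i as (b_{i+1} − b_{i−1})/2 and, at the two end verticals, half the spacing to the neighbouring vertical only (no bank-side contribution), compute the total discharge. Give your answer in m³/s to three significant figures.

w_2 = (3.1 − 0.0)/2 = 1.55 m; q_2 = 0.44 × 0.80 × 1.55 = 0.5456 m³/s
w_3 = (7.1 − 1.3)/2 = 2.9 m; q_3 = 0.53 × 1.39 × 2.9 = 2.136 m³/s
w_4 = (18.3 − 3.1)/2 = 7.6 m; q_4 = 0.69 × 2.06 × 7.6 = 10.80 m³/s
Stations 1, 5 contribute zero (depth or velocity is 0).
Q = Σ qᵢ = 13.48 m³/s

13.5 m³/s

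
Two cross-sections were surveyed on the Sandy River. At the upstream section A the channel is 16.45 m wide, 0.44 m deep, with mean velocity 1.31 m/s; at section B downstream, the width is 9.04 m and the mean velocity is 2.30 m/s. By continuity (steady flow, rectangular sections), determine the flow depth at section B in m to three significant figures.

0.456 m

Q = A₁V₁ = (16.45×0.44) × 1.31 = 9.482 m³/s
d₂ = Q/(b₂ V₂) = 9.482/(9.04×2.30) = 0.4560 m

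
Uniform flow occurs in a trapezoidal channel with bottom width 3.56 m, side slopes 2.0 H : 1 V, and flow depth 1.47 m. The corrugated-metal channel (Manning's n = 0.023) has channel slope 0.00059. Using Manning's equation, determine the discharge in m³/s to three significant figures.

A = (b + z·y)·y = (3.56 + 2.0×1.47)×1.47 = 9.555 m²
P = b + 2y√(1+z²) = 3.56 + 2×1.47×√(1+2.0²) = 10.13 m
R = A/P = 9.555/10.13 = 0.9429 m
Q = (1/n)·A·R^(2/3)·S^(1/2) = (1/0.023) × 9.555 × 0.9429^(2/3) × 0.00059^(1/2) = 9.703 m³/s

9.70 m³/s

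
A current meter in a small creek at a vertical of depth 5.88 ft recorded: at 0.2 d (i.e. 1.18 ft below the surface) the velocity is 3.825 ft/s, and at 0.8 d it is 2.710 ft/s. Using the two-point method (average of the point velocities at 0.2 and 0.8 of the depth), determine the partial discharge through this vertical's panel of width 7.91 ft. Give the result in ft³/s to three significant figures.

152 ft³/s

v̄ = (3.825 + 2.710) / 2 = 3.268 ft/s
q = v̄ × d × w = 3.268 × 5.88 × 7.91 = 152.0 ft³/s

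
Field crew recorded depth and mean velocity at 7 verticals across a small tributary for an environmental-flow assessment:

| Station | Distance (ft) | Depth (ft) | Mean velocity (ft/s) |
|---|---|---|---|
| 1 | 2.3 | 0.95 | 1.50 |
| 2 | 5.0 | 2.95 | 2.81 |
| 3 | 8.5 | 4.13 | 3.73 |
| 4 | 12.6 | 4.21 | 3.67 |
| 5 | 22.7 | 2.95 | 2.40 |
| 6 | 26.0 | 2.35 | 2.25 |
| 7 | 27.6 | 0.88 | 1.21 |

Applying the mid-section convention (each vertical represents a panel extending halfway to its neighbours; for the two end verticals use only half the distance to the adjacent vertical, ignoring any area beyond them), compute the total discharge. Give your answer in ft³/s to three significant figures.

257 ft³/s

w_1 = (5.0 − 2.3)/2 = 1.35 ft; q_1 = 1.50 × 0.95 × 1.35 = 1.924 ft³/s
w_2 = (8.5 − 2.3)/2 = 3.1 ft; q_2 = 2.81 × 2.95 × 3.1 = 25.70 ft³/s
w_3 = (12.6 − 5.0)/2 = 3.8 ft; q_3 = 3.73 × 4.13 × 3.8 = 58.54 ft³/s
w_4 = (22.7 − 8.5)/2 = 7.1 ft; q_4 = 3.67 × 4.21 × 7.1 = 109.7 ft³/s
w_5 = (26.0 − 12.6)/2 = 6.7 ft; q_5 = 2.40 × 2.95 × 6.7 = 47.44 ft³/s
w_6 = (27.6 − 22.7)/2 = 2.45 ft; q_6 = 2.25 × 2.35 × 2.45 = 12.95 ft³/s
w_7 = (27.6 − 26.0)/2 = 0.8 ft; q_7 = 1.21 × 0.88 × 0.8 = 0.8518 ft³/s
Q = Σ qᵢ = 257.1 ft³/s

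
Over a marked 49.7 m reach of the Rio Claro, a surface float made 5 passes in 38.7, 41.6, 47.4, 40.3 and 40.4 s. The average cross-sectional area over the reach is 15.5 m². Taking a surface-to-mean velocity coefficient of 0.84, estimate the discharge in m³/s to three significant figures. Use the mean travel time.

15.5 m³/s

t̄ = (38.7 + 41.6 + 47.4 + 40.3 + 40.4) / 5 = 41.68 s
v_surface = L / t̄ = 49.7 / 41.68 = 1.192 m/s
v_mean = 0.84 × 1.192 = 1.002 m/s
Q = A × v_mean = 15.5 × 1.002 = 15.53 m³/s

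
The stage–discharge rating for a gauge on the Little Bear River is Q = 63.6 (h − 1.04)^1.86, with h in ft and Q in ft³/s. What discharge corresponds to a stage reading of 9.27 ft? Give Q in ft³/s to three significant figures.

Q = 63.6 × (9.27 − 1.04)^1.86 = 63.6 × 8.23^1.86 = 3207 ft³/s

3210 ft³/s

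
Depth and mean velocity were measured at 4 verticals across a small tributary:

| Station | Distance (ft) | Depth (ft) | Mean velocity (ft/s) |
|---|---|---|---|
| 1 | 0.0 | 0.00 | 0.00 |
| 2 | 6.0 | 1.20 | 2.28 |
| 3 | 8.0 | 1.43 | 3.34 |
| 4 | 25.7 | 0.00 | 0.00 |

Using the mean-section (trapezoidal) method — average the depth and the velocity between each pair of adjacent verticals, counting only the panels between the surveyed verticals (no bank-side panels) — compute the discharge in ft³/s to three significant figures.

Panel 1-2: Δb = 6 ft, d̄ = (0.00+1.20)/2 = 0.6, v̄ = (0.00+2.28)/2 = 1.14 → q = 6×0.6×1.14 = 4.104 ft³/s
Panel 2-3: Δb = 2 ft, d̄ = (1.20+1.43)/2 = 1.315, v̄ = (2.28+3.34)/2 = 2.81 → q = 2×1.315×2.81 = 7.390 ft³/s
Panel 3-4: Δb = 17.7 ft, d̄ = (1.43+0.00)/2 = 0.715, v̄ = (3.34+0.00)/2 = 1.67 → q = 17.7×0.715×1.67 = 21.13 ft³/s
Q = Σ q = 32.63 ft³/s

32.6 ft³/s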